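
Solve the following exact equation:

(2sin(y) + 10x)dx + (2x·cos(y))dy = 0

Verify exactness: ∂M/∂y = ∂N/∂x ✓
Find F(x,y) such that ∂F/∂x = M, ∂F/∂y = N
Solution: 2x·sin(y) + 5x² = C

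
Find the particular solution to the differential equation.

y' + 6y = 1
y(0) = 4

General solution: y = 1/6 + Ce^(-6x)
Applying y(0) = 4: C = 4 - 1/6 = 23/6
Particular solution: y = 1/6 + (23/6)e^(-6x)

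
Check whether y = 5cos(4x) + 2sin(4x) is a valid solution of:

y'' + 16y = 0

Verification:
y'' = -80cos(4x) - 32sin(4x)
y'' + 16y = 0 ✓

Yes, it is a solution.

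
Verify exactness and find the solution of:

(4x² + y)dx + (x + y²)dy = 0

Verify exactness: ∂M/∂y = ∂N/∂x ✓
Find F(x,y) such that ∂F/∂x = M, ∂F/∂y = N
Solution: 4x³/3 + xy + y³/3 = C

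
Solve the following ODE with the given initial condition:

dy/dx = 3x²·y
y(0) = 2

General solution: y = Ce^(x³)
Applying IC y(0) = 2:
Particular solution: y = 2e^(x³)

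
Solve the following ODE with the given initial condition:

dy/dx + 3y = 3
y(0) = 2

General solution: y = 1 + Ce^(-3x)
Applying y(0) = 2: C = 2 - 1 = 1
Particular solution: y = 1 + e^(-3x)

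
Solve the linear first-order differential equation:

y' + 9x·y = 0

Using integrating factor method:

General solution: y = Ce^(-9x^2/2)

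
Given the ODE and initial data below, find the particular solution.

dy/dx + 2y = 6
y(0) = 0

General solution: y = 3 + Ce^(-2x)
Applying y(0) = 0: C = 0 - 3 = -3
Particular solution: y = 3 - 3e^(-2x)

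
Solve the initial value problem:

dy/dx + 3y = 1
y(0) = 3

General solution: y = 1/3 + Ce^(-3x)
Applying y(0) = 3: C = 3 - 1/3 = 8/3
Particular solution: y = 1/3 + (8/3)e^(-3x)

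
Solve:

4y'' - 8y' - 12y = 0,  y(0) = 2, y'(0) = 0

General solution: y = C₁e^(3x) + C₂e^(-x)
Applying ICs: C₁ = 1/2, C₂ = 3/2
Particular solution: y = (1/2)e^(3x) + (3/2)e^(-x)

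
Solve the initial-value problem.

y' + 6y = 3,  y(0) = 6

General solution: y = 1/2 + Ce^(-6x)
Applying y(0) = 6: C = 6 - 1/2 = 11/2
Particular solution: y = 1/2 + (11/2)e^(-6x)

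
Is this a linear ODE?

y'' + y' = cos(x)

Yes. Linear (y and its derivatives appear to the first power only, no products of y terms)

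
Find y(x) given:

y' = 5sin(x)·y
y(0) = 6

General solution: y = Ce^(-5cos(x))
Applying IC y(0) = 6:
Particular solution: y = 6e^(5(1-cos(x)))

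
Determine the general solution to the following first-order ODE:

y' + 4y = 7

Using integrating factor method:

General solution: y = 7/4 + Ce^(-4x)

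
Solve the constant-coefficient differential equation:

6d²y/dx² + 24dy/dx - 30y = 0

Characteristic equation: 6r² + 24r - 30 = 0
Divide by 6: r² + 4r - 5 = 0
Roots: r = 1, -5 (distinct real)
General solution: y = C₁e^x + C₂e^(-5x)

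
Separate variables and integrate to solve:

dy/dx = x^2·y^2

Separating variables and integrating:
-1/y = x^3/3 + C

General solution: y^-1 = (-1/3)x^3 + C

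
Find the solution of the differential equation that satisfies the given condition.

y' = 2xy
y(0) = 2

General solution: y = Ce^(x²)
Applying IC y(0) = 2:
Particular solution: y = 2e^(x²)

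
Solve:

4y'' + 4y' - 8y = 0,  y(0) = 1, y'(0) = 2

General solution: y = C₁e^x + C₂e^(-2x)
Applying ICs: C₁ = 4/3, C₂ = -1/3
Particular solution: y = (4/3)e^x - (1/3)e^(-2x)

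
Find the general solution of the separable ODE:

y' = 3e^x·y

Separating variables and integrating:
ln|y| = 3e^x + C

General solution: y = Ce^(3e^x)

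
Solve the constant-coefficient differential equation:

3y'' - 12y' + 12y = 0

Characteristic equation: 3r² - 12r + 12 = 0
Divide by 3: r² - 4r + 4 = 0
Factored: (r - 2)² = 0
Repeated root: r = 2
General solution: y = (C₁ + C₂x)e^(2x)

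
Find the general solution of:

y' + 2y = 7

Using integrating factor method:

General solution: y = 7/2 + Ce^(-2x)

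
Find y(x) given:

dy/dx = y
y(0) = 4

General solution: y = Ce^x
Applying IC y(0) = 4:
Particular solution: y = 4e^x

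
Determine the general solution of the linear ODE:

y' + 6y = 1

Using integrating factor method:

General solution: y = 1/6 + Ce^(-6x)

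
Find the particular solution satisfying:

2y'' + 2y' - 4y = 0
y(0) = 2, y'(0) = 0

General solution: y = C₁e^x + C₂e^(-2x)
Applying ICs: C₁ = 4/3, C₂ = 2/3
Particular solution: y = (4/3)e^x + (2/3)e^(-2x)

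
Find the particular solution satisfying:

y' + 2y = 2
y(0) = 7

General solution: y = 1 + Ce^(-2x)
Applying y(0) = 7: C = 7 - 1 = 6
Particular solution: y = 1 + 6e^(-2x)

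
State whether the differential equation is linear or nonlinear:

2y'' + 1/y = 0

Nonlinear (1/y term)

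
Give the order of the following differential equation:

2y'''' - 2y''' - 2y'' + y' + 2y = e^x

The order is 4 (highest derivative is of order 4).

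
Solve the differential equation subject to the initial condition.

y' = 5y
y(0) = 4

General solution: y = Ce^(5x)
Applying IC y(0) = 4:
Particular solution: y = 4e^(5x)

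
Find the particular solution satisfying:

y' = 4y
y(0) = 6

General solution: y = Ce^(4x)
Applying IC y(0) = 6:
Particular solution: y = 6e^(4x)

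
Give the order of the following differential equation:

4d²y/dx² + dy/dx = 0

The order is 2 (highest derivative is of order 2).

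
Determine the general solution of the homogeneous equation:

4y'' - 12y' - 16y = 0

Characteristic equation: 4r² - 12r - 16 = 0
Divide by 4: r² - 3r - 4 = 0
Roots: r = 4, -1 (distinct real)
General solution: y = C₁e^(4x) + C₂e^(-x)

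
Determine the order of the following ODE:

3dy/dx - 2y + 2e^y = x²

The order is 1 (highest derivative is of order 1).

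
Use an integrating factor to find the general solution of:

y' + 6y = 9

Using integrating factor method:

General solution: y = 3/2 + Ce^(-6x)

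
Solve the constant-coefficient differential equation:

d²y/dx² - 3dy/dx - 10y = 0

Characteristic equation: r² - 3r - 10 = 0
Roots: r = 5, -2 (distinct real)
General solution: y = C₁e^(5x) + C₂e^(-2x)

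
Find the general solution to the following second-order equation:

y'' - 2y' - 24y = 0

Characteristic equation: r² - 2r - 24 = 0
Roots: r = 6, -4 (distinct real)
General solution: y = C₁e^(6x) + C₂e^(-4x)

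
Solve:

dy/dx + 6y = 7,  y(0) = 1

General solution: y = 7/6 + Ce^(-6x)
Applying y(0) = 1: C = 1 - 7/6 = -1/6
Particular solution: y = 7/6 - (1/6)e^(-6x)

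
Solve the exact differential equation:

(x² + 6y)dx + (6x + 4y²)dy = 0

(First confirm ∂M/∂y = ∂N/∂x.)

Verify exactness: ∂M/∂y = ∂N/∂x ✓
Find F(x,y) such that ∂F/∂x = M, ∂F/∂y = N
Solution: x³/3 + 6xy + 4y³/3 = C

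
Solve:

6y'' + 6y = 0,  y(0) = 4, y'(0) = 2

General solution: y = C₁cos(x) + C₂sin(x)
Complex roots r = ±i
Applying ICs: C₁ = 4, C₂ = 2
Particular solution: y = 4cos(x) + 2sin(x)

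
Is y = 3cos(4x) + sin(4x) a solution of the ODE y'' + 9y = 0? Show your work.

Verification:
y'' = -48cos(4x) - 16sin(4x)
y'' + 9y ≠ 0 (frequency mismatch: got 16 instead of 9)

No, it is not a solution.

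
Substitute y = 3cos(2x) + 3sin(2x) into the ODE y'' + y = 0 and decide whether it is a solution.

Verification:
y'' = -12cos(2x) - 12sin(2x)
y'' + y ≠ 0 (frequency mismatch: got 4 instead of 1)

No, it is not a solution.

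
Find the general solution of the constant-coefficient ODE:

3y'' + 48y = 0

Characteristic equation: 3r² + 48 = 0
Divide by 3: r² + 16 = 0
Roots: r = ±4i (complex conjugates)
General solution: y = C₁cos(4x) + C₂sin(4x)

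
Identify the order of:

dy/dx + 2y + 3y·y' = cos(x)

The order is 1 (highest derivative is of order 1).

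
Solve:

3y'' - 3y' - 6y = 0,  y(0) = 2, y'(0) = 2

General solution: y = C₁e^(2x) + C₂e^(-x)
Applying ICs: C₁ = 4/3, C₂ = 2/3
Particular solution: y = (4/3)e^(2x) + (2/3)e^(-x)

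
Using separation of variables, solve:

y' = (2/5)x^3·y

Separating variables and integrating:
ln|y| = x^4/10 + C

General solution: y = Ce^(x^4/10)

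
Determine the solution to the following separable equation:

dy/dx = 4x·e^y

Separating variables and integrating:
-e^(-y) = 2x² + C

General solution: y = -ln(C - 2x²)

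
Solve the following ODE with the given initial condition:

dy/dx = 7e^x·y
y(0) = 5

General solution: y = Ce^(7e^x)
Applying IC y(0) = 5:
Particular solution: y = 5e^(7(e^x - 1))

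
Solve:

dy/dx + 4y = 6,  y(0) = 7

General solution: y = 3/2 + Ce^(-4x)
Applying y(0) = 7: C = 7 - 3/2 = 11/2
Particular solution: y = 3/2 + (11/2)e^(-4x)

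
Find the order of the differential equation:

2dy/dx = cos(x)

The order is 1 (highest derivative is of order 1).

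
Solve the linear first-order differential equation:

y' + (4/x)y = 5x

Using integrating factor method:

General solution: y = (5/6)x^2 + Cx^(-4)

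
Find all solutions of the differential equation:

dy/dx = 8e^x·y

Separating variables and integrating:
ln|y| = 8e^x + C

General solution: y = Ce^(8e^x)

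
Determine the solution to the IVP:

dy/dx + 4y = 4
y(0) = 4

General solution: y = 1 + Ce^(-4x)
Applying y(0) = 4: C = 4 - 1 = 3
Particular solution: y = 1 + 3e^(-4x)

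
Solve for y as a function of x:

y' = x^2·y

Separating variables and integrating:
ln|y| = x^3/3 + C

General solution: y = Ce^(x^3/3)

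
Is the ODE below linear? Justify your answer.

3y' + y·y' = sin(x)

No. Nonlinear (product y·y')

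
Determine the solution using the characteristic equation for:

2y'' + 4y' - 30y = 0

Characteristic equation: 2r² + 4r - 30 = 0
Divide by 2: r² + 2r - 15 = 0
Roots: r = 3, -5 (distinct real)
General solution: y = C₁e^(3x) + C₂e^(-5x)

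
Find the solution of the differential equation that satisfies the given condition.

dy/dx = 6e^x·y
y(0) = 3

General solution: y = Ce^(6e^x)
Applying IC y(0) = 3:
Particular solution: y = 3e^(6(e^x - 1))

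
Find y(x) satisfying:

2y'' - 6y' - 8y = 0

Characteristic equation: 2r² - 6r - 8 = 0
Divide by 2: r² - 3r - 4 = 0
Roots: r = 4, -1 (distinct real)
General solution: y = C₁e^(4x) + C₂e^(-x)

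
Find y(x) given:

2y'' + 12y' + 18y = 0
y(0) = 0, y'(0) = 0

General solution: y = (C₁ + C₂x)e^(-3x)
Repeated root r = -3
Applying ICs: C₁ = 0, C₂ = 0
Particular solution: y = 0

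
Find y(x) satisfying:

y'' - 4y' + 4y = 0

Characteristic equation: r² - 4r + 4 = 0
Factored: (r - 2)² = 0
Repeated root: r = 2
General solution: y = (C₁ + C₂x)e^(2x)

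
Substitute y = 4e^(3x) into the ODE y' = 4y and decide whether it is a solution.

Verification:
y = 4e^(3x)
y' = 12e^(3x)
But 4y = 16e^(3x)
y' ≠ 4y — the derivative does not match

No, it is not a solution.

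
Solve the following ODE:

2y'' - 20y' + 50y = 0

Characteristic equation: 2r² - 20r + 50 = 0
Divide by 2: r² - 10r + 25 = 0
Factored: (r - 5)² = 0
Repeated root: r = 5
General solution: y = (C₁ + C₂x)e^(5x)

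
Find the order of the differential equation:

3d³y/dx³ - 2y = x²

The order is 3 (highest derivative is of order 3).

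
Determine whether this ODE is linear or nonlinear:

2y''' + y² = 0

Nonlinear (y² term)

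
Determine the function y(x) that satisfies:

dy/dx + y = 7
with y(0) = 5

General solution: y = 7 + Ce^(-x)
Applying y(0) = 5: C = 5 - 7 = -2
Particular solution: y = 7 - 2e^(-x)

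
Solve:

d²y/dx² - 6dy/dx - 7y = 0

Characteristic equation: r² - 6r - 7 = 0
Roots: r = 7, -1 (distinct real)
General solution: y = C₁e^(7x) + C₂e^(-x)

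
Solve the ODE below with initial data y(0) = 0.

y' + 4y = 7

General solution: y = 7/4 + Ce^(-4x)
Applying y(0) = 0: C = 0 - 7/4 = -7/4
Particular solution: y = 7/4 - (7/4)e^(-4x)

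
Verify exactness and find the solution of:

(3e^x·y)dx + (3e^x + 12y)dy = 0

Verify exactness: ∂M/∂y = ∂N/∂x ✓
Find F(x,y) such that ∂F/∂x = M, ∂F/∂y = N
Solution: 3e^x·y + 6y² = C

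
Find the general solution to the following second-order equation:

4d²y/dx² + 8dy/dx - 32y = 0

Characteristic equation: 4r² + 8r - 32 = 0
Divide by 4: r² + 2r - 8 = 0
Roots: r = 2, -4 (distinct real)
General solution: y = C₁e^(2x) + C₂e^(-4x)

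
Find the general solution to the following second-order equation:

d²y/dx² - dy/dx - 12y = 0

Characteristic equation: r² - r - 12 = 0
Roots: r = 4, -3 (distinct real)
General solution: y = C₁e^(4x) + C₂e^(-3x)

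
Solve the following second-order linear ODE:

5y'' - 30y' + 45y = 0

Characteristic equation: 5r² - 30r + 45 = 0
Divide by 5: r² - 6r + 9 = 0
Factored: (r - 3)² = 0
Repeated root: r = 3
General solution: y = (C₁ + C₂x)e^(3x)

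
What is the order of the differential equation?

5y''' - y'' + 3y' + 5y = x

The order is 3 (highest derivative is of order 3).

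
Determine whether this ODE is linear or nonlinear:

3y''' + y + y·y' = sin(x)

Nonlinear (product y·y')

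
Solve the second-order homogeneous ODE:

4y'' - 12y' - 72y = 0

Characteristic equation: 4r² - 12r - 72 = 0
Divide by 4: r² - 3r - 18 = 0
Roots: r = 6, -3 (distinct real)
General solution: y = C₁e^(6x) + C₂e^(-3x)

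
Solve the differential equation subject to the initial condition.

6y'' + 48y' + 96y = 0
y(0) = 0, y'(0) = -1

General solution: y = (C₁ + C₂x)e^(-4x)
Repeated root r = -4
Applying ICs: C₁ = 0, C₂ = -1
Particular solution: y = -xe^(-4x)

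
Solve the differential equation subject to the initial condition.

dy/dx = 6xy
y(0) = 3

General solution: y = Ce^(3x²)
Applying IC y(0) = 3:
Particular solution: y = 3e^(3x²)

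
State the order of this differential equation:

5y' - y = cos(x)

The order is 1 (highest derivative is of order 1).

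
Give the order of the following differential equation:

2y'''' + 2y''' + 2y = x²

The order is 4 (highest derivative is of order 4).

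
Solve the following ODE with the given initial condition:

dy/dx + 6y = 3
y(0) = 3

General solution: y = 1/2 + Ce^(-6x)
Applying y(0) = 3: C = 3 - 1/2 = 5/2
Particular solution: y = 1/2 + (5/2)e^(-6x)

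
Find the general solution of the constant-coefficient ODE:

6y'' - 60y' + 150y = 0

Characteristic equation: 6r² - 60r + 150 = 0
Divide by 6: r² - 10r + 25 = 0
Factored: (r - 5)² = 0
Repeated root: r = 5
General solution: y = (C₁ + C₂x)e^(5x)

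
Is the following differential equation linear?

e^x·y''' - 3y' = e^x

Yes. Linear (y and its derivatives appear to the first power only, no products of y terms)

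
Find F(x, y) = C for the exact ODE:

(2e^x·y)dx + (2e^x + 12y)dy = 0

Verify exactness: ∂M/∂y = ∂N/∂x ✓
Find F(x,y) such that ∂F/∂x = M, ∂F/∂y = N
Solution: 2e^x·y + 6y² = C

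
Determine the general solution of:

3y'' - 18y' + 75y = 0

Characteristic equation: 3r² - 18r + 75 = 0
Divide by 3: r² - 6r + 25 = 0
Roots: r = 3 ± 4i (complex conjugates)
General solution: y = e^(3x)(C₁cos(4x) + C₂sin(4x))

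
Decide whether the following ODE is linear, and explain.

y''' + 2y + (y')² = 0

Nonlinear ((y')² term)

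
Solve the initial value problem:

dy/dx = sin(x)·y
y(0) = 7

General solution: y = Ce^(-cos(x))
Applying IC y(0) = 7:
Particular solution: y = 7e^(1-cos(x))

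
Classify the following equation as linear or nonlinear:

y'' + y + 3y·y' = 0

Nonlinear (product y·y')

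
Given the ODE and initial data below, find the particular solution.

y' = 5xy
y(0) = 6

General solution: y = Ce^(5x²/2)
Applying IC y(0) = 6:
Particular solution: y = 6e^(5x²/2)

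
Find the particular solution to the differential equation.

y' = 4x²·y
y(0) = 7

General solution: y = Ce^(4x³/3)
Applying IC y(0) = 7:
Particular solution: y = 7e^(4x³/3)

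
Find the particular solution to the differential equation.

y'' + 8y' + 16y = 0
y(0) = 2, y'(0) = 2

General solution: y = (C₁ + C₂x)e^(-4x)
Repeated root r = -4
Applying ICs: C₁ = 2, C₂ = 10
Particular solution: y = (2 + 10x)e^(-4x)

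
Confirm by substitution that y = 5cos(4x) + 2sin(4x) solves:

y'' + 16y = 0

Verification:
y'' = -80cos(4x) - 32sin(4x)
y'' + 16y = 0 ✓

Yes, it is a solution.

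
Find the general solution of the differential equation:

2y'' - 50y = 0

Characteristic equation: 2r² - 50 = 0
Divide by 2: r² - 25 = 0
Roots: r = 5, -5 (distinct real)
General solution: y = C₁e^(5x) + C₂e^(-5x)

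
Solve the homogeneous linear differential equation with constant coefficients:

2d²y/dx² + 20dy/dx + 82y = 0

Characteristic equation: 2r² + 20r + 82 = 0
Divide by 2: r² + 10r + 41 = 0
Roots: r = -5 ± 4i (complex conjugates)
General solution: y = e^(-5x)(C₁cos(4x) + C₂sin(4x))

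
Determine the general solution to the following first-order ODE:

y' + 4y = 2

Using integrating factor method:

General solution: y = 1/2 + Ce^(-4x)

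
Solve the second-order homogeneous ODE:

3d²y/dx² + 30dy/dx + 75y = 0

Characteristic equation: 3r² + 30r + 75 = 0
Divide by 3: r² + 10r + 25 = 0
Factored: (r + 5)² = 0
Repeated root: r = -5
General solution: y = (C₁ + C₂x)e^(-5x)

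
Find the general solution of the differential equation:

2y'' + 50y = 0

Characteristic equation: 2r² + 50 = 0
Divide by 2: r² + 25 = 0
Roots: r = ±5i (complex conjugates)
General solution: y = C₁cos(5x) + C₂sin(5x)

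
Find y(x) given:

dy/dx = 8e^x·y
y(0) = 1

General solution: y = Ce^(8e^x)
Applying IC y(0) = 1:
Particular solution: y = e^(8(e^x - 1))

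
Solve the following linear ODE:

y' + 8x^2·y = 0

Using integrating factor method:

General solution: y = Ce^(-8x^3/3)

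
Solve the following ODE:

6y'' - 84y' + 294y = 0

Characteristic equation: 6r² - 84r + 294 = 0
Divide by 6: r² - 14r + 49 = 0
Factored: (r - 7)² = 0
Repeated root: r = 7
General solution: y = (C₁ + C₂x)e^(7x)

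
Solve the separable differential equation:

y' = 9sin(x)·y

Separating variables and integrating:
ln|y| = -9cos(x) + C

General solution: y = Ce^(-9cos(x))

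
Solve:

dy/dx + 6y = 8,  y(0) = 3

General solution: y = 4/3 + Ce^(-6x)
Applying y(0) = 3: C = 3 - 4/3 = 5/3
Particular solution: y = 4/3 + (5/3)e^(-6x)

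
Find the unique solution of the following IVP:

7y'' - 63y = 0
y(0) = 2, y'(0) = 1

General solution: y = C₁e^(3x) + C₂e^(-3x)
Applying ICs: C₁ = 7/6, C₂ = 5/6
Particular solution: y = (7/6)e^(3x) + (5/6)e^(-3x)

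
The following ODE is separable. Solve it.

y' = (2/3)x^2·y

Separating variables and integrating:
ln|y| = 2x^3/9 + C

General solution: y = Ce^(2x^3/9)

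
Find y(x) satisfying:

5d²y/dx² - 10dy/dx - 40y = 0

Characteristic equation: 5r² - 10r - 40 = 0
Divide by 5: r² - 2r - 8 = 0
Roots: r = 4, -2 (distinct real)
General solution: y = C₁e^(4x) + C₂e^(-2x)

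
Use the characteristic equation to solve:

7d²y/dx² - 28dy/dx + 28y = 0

Characteristic equation: 7r² - 28r + 28 = 0
Divide by 7: r² - 4r + 4 = 0
Factored: (r - 2)² = 0
Repeated root: r = 2
General solution: y = (C₁ + C₂x)e^(2x)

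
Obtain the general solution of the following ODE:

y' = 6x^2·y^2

Separating variables and integrating:
-1/y = 2x^3 + C

General solution: y^-1 = -2x^3 + C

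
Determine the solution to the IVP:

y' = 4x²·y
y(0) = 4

General solution: y = Ce^(4x³/3)
Applying IC y(0) = 4:
Particular solution: y = 4e^(4x³/3)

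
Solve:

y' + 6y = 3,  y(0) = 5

General solution: y = 1/2 + Ce^(-6x)
Applying y(0) = 5: C = 5 - 1/2 = 9/2
Particular solution: y = 1/2 + (9/2)e^(-6x)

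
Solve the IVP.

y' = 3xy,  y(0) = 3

General solution: y = Ce^(3x²/2)
Applying IC y(0) = 3:
Particular solution: y = 3e^(3x²/2)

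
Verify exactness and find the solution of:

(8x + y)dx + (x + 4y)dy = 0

Verify exactness: ∂M/∂y = ∂N/∂x ✓
Find F(x,y) such that ∂F/∂x = M, ∂F/∂y = N
Solution: 4x² + xy + 2y² = C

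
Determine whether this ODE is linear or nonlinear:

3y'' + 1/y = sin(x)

Nonlinear (1/y term)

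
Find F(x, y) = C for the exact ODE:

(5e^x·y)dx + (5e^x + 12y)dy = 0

Verify exactness: ∂M/∂y = ∂N/∂x ✓
Find F(x,y) such that ∂F/∂x = M, ∂F/∂y = N
Solution: 5e^x·y + 6y² = C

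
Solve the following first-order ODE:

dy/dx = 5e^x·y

Separating variables and integrating:
ln|y| = 5e^x + C

General solution: y = Ce^(5e^x)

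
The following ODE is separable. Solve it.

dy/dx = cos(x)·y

Separating variables and integrating:
ln|y| = sin(x) + C

General solution: y = Ce^(sin(x))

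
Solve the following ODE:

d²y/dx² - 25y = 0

Characteristic equation: r² - 25 = 0
Roots: r = 5, -5 (distinct real)
General solution: y = C₁e^(5x) + C₂e^(-5x)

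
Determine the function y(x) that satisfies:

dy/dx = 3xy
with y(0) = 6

General solution: y = Ce^(3x²/2)
Applying IC y(0) = 6:
Particular solution: y = 6e^(3x²/2)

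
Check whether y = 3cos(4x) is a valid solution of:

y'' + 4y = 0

Verification:
y'' = -48cos(4x)
y'' + 4y ≠ 0 (frequency mismatch: got 16 instead of 4)

No, it is not a solution.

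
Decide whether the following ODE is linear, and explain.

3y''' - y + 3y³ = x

Nonlinear (y³ term)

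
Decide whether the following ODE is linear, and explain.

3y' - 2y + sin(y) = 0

Nonlinear (sin(y) is nonlinear in y)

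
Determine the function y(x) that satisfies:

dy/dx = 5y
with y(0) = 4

General solution: y = Ce^(5x)
Applying IC y(0) = 4:
Particular solution: y = 4e^(5x)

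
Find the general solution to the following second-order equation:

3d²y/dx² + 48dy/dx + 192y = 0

Characteristic equation: 3r² + 48r + 192 = 0
Divide by 3: r² + 16r + 64 = 0
Factored: (r + 8)² = 0
Repeated root: r = -8
General solution: y = (C₁ + C₂x)e^(-8x)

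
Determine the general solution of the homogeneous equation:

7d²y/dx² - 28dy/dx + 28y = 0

Characteristic equation: 7r² - 28r + 28 = 0
Divide by 7: r² - 4r + 4 = 0
Factored: (r - 2)² = 0
Repeated root: r = 2
General solution: y = (C₁ + C₂x)e^(2x)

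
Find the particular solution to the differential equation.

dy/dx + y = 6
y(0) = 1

General solution: y = 6 + Ce^(-x)
Applying y(0) = 1: C = 1 - 6 = -5
Particular solution: y = 6 - 5e^(-x)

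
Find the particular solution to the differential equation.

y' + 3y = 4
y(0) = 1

General solution: y = 4/3 + Ce^(-3x)
Applying y(0) = 1: C = 1 - 4/3 = -1/3
Particular solution: y = 4/3 - (1/3)e^(-3x)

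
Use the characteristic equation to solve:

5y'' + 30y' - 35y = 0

Characteristic equation: 5r² + 30r - 35 = 0
Divide by 5: r² + 6r - 7 = 0
Roots: r = 1, -7 (distinct real)
General solution: y = C₁e^x + C₂e^(-7x)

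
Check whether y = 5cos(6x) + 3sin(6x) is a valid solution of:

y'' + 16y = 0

Verification:
y'' = -180cos(6x) - 108sin(6x)
y'' + 16y ≠ 0 (frequency mismatch: got 36 instead of 16)

No, it is not a solution.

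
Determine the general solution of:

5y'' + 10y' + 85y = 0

Characteristic equation: 5r² + 10r + 85 = 0
Divide by 5: r² + 2r + 17 = 0
Roots: r = -1 ± 4i (complex conjugates)
General solution: y = e^(-x)(C₁cos(4x) + C₂sin(4x))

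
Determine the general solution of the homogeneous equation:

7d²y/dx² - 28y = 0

Characteristic equation: 7r² - 28 = 0
Divide by 7: r² - 4 = 0
Roots: r = 2, -2 (distinct real)
General solution: y = C₁e^(2x) + C₂e^(-2x)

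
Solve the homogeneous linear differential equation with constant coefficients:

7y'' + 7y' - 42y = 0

Characteristic equation: 7r² + 7r - 42 = 0
Divide by 7: r² + r - 6 = 0
Roots: r = 2, -3 (distinct real)
General solution: y = C₁e^(2x) + C₂e^(-3x)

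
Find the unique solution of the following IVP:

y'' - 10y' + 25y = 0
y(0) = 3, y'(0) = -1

General solution: y = (C₁ + C₂x)e^(5x)
Repeated root r = 5
Applying ICs: C₁ = 3, C₂ = -16
Particular solution: y = (3 - 16x)e^(5x)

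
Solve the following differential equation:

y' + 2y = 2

Using integrating factor method:

General solution: y = 1 + Ce^(-2x)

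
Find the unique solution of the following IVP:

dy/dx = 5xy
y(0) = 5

General solution: y = Ce^(5x²/2)
Applying IC y(0) = 5:
Particular solution: y = 5e^(5x²/2)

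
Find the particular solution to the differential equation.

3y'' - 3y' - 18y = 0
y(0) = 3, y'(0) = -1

General solution: y = C₁e^(3x) + C₂e^(-2x)
Applying ICs: C₁ = 1, C₂ = 2
Particular solution: y = e^(3x) + 2e^(-2x)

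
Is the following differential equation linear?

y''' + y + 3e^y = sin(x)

No. Nonlinear (e^y is nonlinear in y)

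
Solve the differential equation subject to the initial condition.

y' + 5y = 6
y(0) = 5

General solution: y = 6/5 + Ce^(-5x)
Applying y(0) = 5: C = 5 - 6/5 = 19/5
Particular solution: y = 6/5 + (19/5)e^(-5x)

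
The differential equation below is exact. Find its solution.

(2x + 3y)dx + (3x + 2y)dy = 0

Verify exactness: ∂M/∂y = ∂N/∂x ✓
Find F(x,y) such that ∂F/∂x = M, ∂F/∂y = N
Solution: x² + 3xy + y² = C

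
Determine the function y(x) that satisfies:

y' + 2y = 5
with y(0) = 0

General solution: y = 5/2 + Ce^(-2x)
Applying y(0) = 0: C = 0 - 5/2 = -5/2
Particular solution: y = 5/2 - (5/2)e^(-2x)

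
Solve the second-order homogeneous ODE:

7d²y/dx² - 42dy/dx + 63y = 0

Characteristic equation: 7r² - 42r + 63 = 0
Divide by 7: r² - 6r + 9 = 0
Factored: (r - 3)² = 0
Repeated root: r = 3
General solution: y = (C₁ + C₂x)e^(3x)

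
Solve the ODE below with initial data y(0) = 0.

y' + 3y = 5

General solution: y = 5/3 + Ce^(-3x)
Applying y(0) = 0: C = 0 - 5/3 = -5/3
Particular solution: y = 5/3 - (5/3)e^(-3x)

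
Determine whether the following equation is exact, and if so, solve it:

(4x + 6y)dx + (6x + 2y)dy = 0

Verify exactness: ∂M/∂y = ∂N/∂x ✓
Find F(x,y) such that ∂F/∂x = M, ∂F/∂y = N
Solution: 2x² + 6xy + y² = C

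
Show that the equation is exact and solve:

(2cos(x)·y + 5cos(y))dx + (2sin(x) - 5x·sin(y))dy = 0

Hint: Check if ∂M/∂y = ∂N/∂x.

Verify exactness: ∂M/∂y = ∂N/∂x ✓
Find F(x,y) such that ∂F/∂x = M, ∂F/∂y = N
Solution: 2sin(x)·y + 5x·cos(y) = C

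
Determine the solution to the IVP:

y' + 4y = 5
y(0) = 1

General solution: y = 5/4 + Ce^(-4x)
Applying y(0) = 1: C = 1 - 5/4 = -1/4
Particular solution: y = 5/4 - (1/4)e^(-4x)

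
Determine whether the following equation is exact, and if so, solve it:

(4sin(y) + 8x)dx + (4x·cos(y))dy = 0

Verify exactness: ∂M/∂y = ∂N/∂x ✓
Find F(x,y) such that ∂F/∂x = M, ∂F/∂y = N
Solution: 4x·sin(y) + 4x² = C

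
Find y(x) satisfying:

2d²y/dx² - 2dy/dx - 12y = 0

Characteristic equation: 2r² - 2r - 12 = 0
Divide by 2: r² - r - 6 = 0
Roots: r = 3, -2 (distinct real)
General solution: y = C₁e^(3x) + C₂e^(-2x)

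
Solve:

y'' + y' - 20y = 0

Characteristic equation: r² + r - 20 = 0
Roots: r = 4, -5 (distinct real)
General solution: y = C₁e^(4x) + C₂e^(-5x)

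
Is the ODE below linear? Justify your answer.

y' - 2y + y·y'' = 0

No. Nonlinear (y·y'' term)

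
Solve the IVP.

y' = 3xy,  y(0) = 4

General solution: y = Ce^(3x²/2)
Applying IC y(0) = 4:
Particular solution: y = 4e^(3x²/2)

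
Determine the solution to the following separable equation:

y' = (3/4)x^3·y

Separating variables and integrating:
ln|y| = 3x^4/16 + C

General solution: y = Ce^(3x^4/16)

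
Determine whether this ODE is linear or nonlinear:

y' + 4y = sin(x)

Linear (y and its derivatives appear to the first power only, no products of y terms)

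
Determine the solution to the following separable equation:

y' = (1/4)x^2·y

Separating variables and integrating:
ln|y| = x^3/12 + C

General solution: y = Ce^(x^3/12)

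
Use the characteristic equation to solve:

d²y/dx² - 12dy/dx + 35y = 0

Characteristic equation: r² - 12r + 35 = 0
Roots: r = 5, 7 (distinct real)
General solution: y = C₁e^(5x) + C₂e^(7x)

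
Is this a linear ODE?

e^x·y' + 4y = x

Yes. Linear (y and its derivatives appear to the first power only, no products of y terms)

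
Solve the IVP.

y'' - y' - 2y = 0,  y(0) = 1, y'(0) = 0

General solution: y = C₁e^(2x) + C₂e^(-x)
Applying ICs: C₁ = 1/3, C₂ = 2/3
Particular solution: y = (1/3)e^(2x) + (2/3)e^(-x)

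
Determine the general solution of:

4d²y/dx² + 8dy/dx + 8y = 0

Characteristic equation: 4r² + 8r + 8 = 0
Divide by 4: r² + 2r + 2 = 0
Roots: r = -1 ± i (complex conjugates)
General solution: y = e^(-x)(C₁cos(x) + C₂sin(x))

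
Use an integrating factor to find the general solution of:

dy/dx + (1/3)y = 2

Using integrating factor method:

General solution: y = 6 + Ce^(-x/3)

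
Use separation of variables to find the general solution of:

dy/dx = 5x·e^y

Separating variables and integrating:
-e^(-y) = 5x²/2 + C

General solution: y = -ln(C - 5x²/2)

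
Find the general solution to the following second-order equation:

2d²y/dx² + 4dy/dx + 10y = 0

Characteristic equation: 2r² + 4r + 10 = 0
Divide by 2: r² + 2r + 5 = 0
Roots: r = -1 ± 2i (complex conjugates)
General solution: y = e^(-x)(C₁cos(2x) + C₂sin(2x))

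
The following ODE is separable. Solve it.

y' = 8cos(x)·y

Separating variables and integrating:
ln|y| = 8sin(x) + C

General solution: y = Ce^(8sin(x))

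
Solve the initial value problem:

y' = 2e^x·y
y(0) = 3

General solution: y = Ce^(2e^x)
Applying IC y(0) = 3:
Particular solution: y = 3e^(2(e^x - 1))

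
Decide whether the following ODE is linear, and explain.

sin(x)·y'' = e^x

Linear (y and its derivatives appear to the first power only, no products of y terms)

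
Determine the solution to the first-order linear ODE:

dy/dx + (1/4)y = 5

Using integrating factor method:

General solution: y = 20 + Ce^(-x/4)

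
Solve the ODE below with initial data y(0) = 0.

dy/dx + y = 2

General solution: y = 2 + Ce^(-x)
Applying y(0) = 0: C = 0 - 2 = -2
Particular solution: y = 2 - 2e^(-x)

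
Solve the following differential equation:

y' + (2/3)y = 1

Using integrating factor method:

General solution: y = 3/2 + Ce^(-2x/3)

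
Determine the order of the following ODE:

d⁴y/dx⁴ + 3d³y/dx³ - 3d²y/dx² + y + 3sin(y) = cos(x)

The order is 4 (highest derivative is of order 4).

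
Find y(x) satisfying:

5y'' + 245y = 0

Characteristic equation: 5r² + 245 = 0
Divide by 5: r² + 49 = 0
Roots: r = ±7i (complex conjugates)
General solution: y = C₁cos(7x) + C₂sin(7x)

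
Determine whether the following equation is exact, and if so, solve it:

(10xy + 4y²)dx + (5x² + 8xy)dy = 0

Verify exactness: ∂M/∂y = ∂N/∂x ✓
Find F(x,y) such that ∂F/∂x = M, ∂F/∂y = N
Solution: 5x²y + 4xy² = C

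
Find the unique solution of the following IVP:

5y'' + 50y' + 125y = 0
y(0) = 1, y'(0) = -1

General solution: y = (C₁ + C₂x)e^(-5x)
Repeated root r = -5
Applying ICs: C₁ = 1, C₂ = 4
Particular solution: y = (1 + 4x)e^(-5x)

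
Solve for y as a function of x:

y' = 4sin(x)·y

Separating variables and integrating:
ln|y| = -4cos(x) + C

General solution: y = Ce^(-4cos(x))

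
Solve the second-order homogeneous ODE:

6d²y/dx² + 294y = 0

Characteristic equation: 6r² + 294 = 0
Divide by 6: r² + 49 = 0
Roots: r = ±7i (complex conjugates)
General solution: y = C₁cos(7x) + C₂sin(7x)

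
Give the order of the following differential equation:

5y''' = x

The order is 3 (highest derivative is of order 3).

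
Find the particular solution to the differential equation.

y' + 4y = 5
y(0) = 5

General solution: y = 5/4 + Ce^(-4x)
Applying y(0) = 5: C = 5 - 5/4 = 15/4
Particular solution: y = 5/4 + (15/4)e^(-4x)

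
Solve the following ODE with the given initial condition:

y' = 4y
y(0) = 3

General solution: y = Ce^(4x)
Applying IC y(0) = 3:
Particular solution: y = 3e^(4x)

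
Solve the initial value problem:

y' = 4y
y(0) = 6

General solution: y = Ce^(4x)
Applying IC y(0) = 6:
Particular solution: y = 6e^(4x)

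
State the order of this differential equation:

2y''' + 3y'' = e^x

The order is 3 (highest derivative is of order 3).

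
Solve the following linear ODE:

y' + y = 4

Using integrating factor method:

General solution: y = 4 + Ce^(-x)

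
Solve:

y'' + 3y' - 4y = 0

Characteristic equation: r² + 3r - 4 = 0
Roots: r = 1, -4 (distinct real)
General solution: y = C₁e^x + C₂e^(-4x)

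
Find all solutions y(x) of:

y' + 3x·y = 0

Using integrating factor method:

General solution: y = Ce^(-3x^2/2)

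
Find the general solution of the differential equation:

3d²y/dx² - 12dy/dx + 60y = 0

Characteristic equation: 3r² - 12r + 60 = 0
Divide by 3: r² - 4r + 20 = 0
Roots: r = 2 ± 4i (complex conjugates)
General solution: y = e^(2x)(C₁cos(4x) + C₂sin(4x))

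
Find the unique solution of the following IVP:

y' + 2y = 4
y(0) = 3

General solution: y = 2 + Ce^(-2x)
Applying y(0) = 3: C = 3 - 2 = 1
Particular solution: y = 2 + e^(-2x)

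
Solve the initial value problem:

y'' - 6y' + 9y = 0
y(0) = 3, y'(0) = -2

General solution: y = (C₁ + C₂x)e^(3x)
Repeated root r = 3
Applying ICs: C₁ = 3, C₂ = -11
Particular solution: y = (3 - 11x)e^(3x)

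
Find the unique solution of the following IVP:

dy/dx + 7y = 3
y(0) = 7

General solution: y = 3/7 + Ce^(-7x)
Applying y(0) = 7: C = 7 - 3/7 = 46/7
Particular solution: y = 3/7 + (46/7)e^(-7x)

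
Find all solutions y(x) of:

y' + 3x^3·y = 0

Using integrating factor method:

General solution: y = Ce^(-3x^4/4)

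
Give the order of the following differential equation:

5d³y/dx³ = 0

The order is 3 (highest derivative is of order 3).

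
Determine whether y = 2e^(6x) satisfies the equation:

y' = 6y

Verification:
y = 2e^(6x)
y' = 12e^(6x)
6y = 12e^(6x)
y' = 6y ✓

Yes, it is a solution.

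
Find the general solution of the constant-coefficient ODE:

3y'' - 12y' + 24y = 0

Characteristic equation: 3r² - 12r + 24 = 0
Divide by 3: r² - 4r + 8 = 0
Roots: r = 2 ± 2i (complex conjugates)
General solution: y = e^(2x)(C₁cos(2x) + C₂sin(2x))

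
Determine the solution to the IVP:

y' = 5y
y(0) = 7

General solution: y = Ce^(5x)
Applying IC y(0) = 7:
Particular solution: y = 7e^(5x)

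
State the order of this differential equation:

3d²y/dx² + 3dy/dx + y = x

The order is 2 (highest derivative is of order 2).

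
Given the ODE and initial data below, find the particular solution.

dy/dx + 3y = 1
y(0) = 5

General solution: y = 1/3 + Ce^(-3x)
Applying y(0) = 5: C = 5 - 1/3 = 14/3
Particular solution: y = 1/3 + (14/3)e^(-3x)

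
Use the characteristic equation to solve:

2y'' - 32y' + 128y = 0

Characteristic equation: 2r² - 32r + 128 = 0
Divide by 2: r² - 16r + 64 = 0
Factored: (r - 8)² = 0
Repeated root: r = 8
General solution: y = (C₁ + C₂x)e^(8x)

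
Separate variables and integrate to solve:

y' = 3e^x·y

Separating variables and integrating:
ln|y| = 3e^x + C

General solution: y = Ce^(3e^x)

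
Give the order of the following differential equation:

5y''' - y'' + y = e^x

The order is 3 (highest derivative is of order 3).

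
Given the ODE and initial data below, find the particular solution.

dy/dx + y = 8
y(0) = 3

General solution: y = 8 + Ce^(-x)
Applying y(0) = 3: C = 3 - 8 = -5
Particular solution: y = 8 - 5e^(-x)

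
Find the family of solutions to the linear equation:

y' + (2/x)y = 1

Using integrating factor method:

General solution: y = (1/3)x + Cx^(-2)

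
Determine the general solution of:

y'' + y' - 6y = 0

Characteristic equation: r² + r - 6 = 0
Roots: r = 2, -3 (distinct real)
General solution: y = C₁e^(2x) + C₂e^(-3x)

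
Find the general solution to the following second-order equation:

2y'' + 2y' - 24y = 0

Characteristic equation: 2r² + 2r - 24 = 0
Divide by 2: r² + r - 12 = 0
Roots: r = 3, -4 (distinct real)
General solution: y = C₁e^(3x) + C₂e^(-4x)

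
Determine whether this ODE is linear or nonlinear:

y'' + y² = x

Nonlinear (y² term)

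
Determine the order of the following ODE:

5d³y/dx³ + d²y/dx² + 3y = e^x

The order is 3 (highest derivative is of order 3).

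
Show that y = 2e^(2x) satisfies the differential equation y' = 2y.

Verification:
y = 2e^(2x)
y' = 4e^(2x)
2y = 4e^(2x)
y' = 2y ✓

Yes, it is a solution.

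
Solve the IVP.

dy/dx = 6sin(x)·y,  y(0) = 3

General solution: y = Ce^(-6cos(x))
Applying IC y(0) = 3:
Particular solution: y = 3e^(6(1-cos(x)))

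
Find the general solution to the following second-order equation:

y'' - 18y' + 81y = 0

Characteristic equation: r² - 18r + 81 = 0
Factored: (r - 9)² = 0
Repeated root: r = 9
General solution: y = (C₁ + C₂x)e^(9x)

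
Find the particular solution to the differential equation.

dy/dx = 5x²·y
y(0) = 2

General solution: y = Ce^(5x³/3)
Applying IC y(0) = 2:
Particular solution: y = 2e^(5x³/3)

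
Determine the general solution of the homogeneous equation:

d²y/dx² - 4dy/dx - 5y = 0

Characteristic equation: r² - 4r - 5 = 0
Roots: r = 5, -1 (distinct real)
General solution: y = C₁e^(5x) + C₂e^(-x)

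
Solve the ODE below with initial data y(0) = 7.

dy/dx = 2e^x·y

General solution: y = Ce^(2e^x)
Applying IC y(0) = 7:
Particular solution: y = 7e^(2(e^x - 1))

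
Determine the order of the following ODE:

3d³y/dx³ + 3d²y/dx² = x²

The order is 3 (highest derivative is of order 3).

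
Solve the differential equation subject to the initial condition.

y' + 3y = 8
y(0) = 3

General solution: y = 8/3 + Ce^(-3x)
Applying y(0) = 3: C = 3 - 8/3 = 1/3
Particular solution: y = 8/3 + (1/3)e^(-3x)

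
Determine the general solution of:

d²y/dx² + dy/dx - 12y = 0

Characteristic equation: r² + r - 12 = 0
Roots: r = 3, -4 (distinct real)
General solution: y = C₁e^(3x) + C₂e^(-4x)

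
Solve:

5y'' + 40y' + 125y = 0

Characteristic equation: 5r² + 40r + 125 = 0
Divide by 5: r² + 8r + 25 = 0
Roots: r = -4 ± 3i (complex conjugates)
General solution: y = e^(-4x)(C₁cos(3x) + C₂sin(3x))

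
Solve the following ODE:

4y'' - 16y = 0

Characteristic equation: 4r² - 16 = 0
Divide by 4: r² - 4 = 0
Roots: r = 2, -2 (distinct real)
General solution: y = C₁e^(2x) + C₂e^(-2x)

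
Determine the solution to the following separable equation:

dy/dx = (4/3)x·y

Separating variables and integrating:
ln|y| = 2x^2/3 + C

General solution: y = Ce^(2x^2/3)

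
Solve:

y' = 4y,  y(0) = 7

General solution: y = Ce^(4x)
Applying IC y(0) = 7:
Particular solution: y = 7e^(4x)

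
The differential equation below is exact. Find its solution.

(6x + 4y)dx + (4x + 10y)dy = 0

Verify exactness: ∂M/∂y = ∂N/∂x ✓
Find F(x,y) such that ∂F/∂x = M, ∂F/∂y = N
Solution: 3x² + 4xy + 5y² = C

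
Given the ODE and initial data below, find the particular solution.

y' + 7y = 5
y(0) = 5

General solution: y = 5/7 + Ce^(-7x)
Applying y(0) = 5: C = 5 - 5/7 = 30/7
Particular solution: y = 5/7 + (30/7)e^(-7x)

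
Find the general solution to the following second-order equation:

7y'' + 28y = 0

Characteristic equation: 7r² + 28 = 0
Divide by 7: r² + 4 = 0
Roots: r = ±2i (complex conjugates)
General solution: y = C₁cos(2x) + C₂sin(2x)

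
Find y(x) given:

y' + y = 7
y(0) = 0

General solution: y = 7 + Ce^(-x)
Applying y(0) = 0: C = 0 - 7 = -7
Particular solution: y = 7 - 7e^(-x)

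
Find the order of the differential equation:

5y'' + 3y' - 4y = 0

The order is 2 (highest derivative is of order 2).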